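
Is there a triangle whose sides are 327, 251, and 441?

The longest side is 441, and the other two sum to 578.
Since 578 > 441, the triangle inequality holds.

Yes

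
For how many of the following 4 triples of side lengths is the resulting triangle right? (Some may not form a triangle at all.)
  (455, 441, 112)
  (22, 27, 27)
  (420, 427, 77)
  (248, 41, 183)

2

(455,441,112): 112²+441² = 207025 = 455² → right
(22,27,27): 22²+27² = 1213 > 729 = 27² → acute
(420,427,77): 77²+420² = 182329 = 427² → right
(248,41,183): 41+183 ≤ 248, not a triangle
2 of the 4 are right.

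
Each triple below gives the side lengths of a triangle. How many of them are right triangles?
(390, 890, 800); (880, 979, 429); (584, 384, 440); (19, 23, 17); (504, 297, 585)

(390,890,800): 390²+800² = 792100 = 890² → right
(880,979,429): 429²+880² = 958441 = 979² → right
(584,384,440): 384²+440² = 341056 = 584² → right
(19,23,17): 17²+19² = 650 > 529 = 23² → acute
(504,297,585): 297²+504² = 342225 = 585² → right
4 of the 5 are right.

4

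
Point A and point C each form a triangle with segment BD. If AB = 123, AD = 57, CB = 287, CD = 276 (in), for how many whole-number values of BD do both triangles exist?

113

From triangle ABD: 66 < BD < 180.
From triangle CBD: 11 < BD < 563.
Intersection: 66 < BD < 180, so integers 67 through 179: 113 values.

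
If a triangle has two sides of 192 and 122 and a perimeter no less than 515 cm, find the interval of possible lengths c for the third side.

Triangle inequality alone gives 70 < c < 314.
The perimeter condition gives c ≥ 515 − 192 − 122 = 201.
Intersecting the two: 201 ≤ c < 314.

201 ≤ c < 314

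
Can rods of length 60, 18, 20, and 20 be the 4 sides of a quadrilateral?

For a quadrilateral, each side must be shorter than the sum of the others.
Here the longest side is 60, but the remaining 3 sides sum to only 58.

No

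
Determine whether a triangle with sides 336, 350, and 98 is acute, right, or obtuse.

Compare the square of the longest side to the sum of squares of the other two: 98² + 336² = 122500 = 350².

right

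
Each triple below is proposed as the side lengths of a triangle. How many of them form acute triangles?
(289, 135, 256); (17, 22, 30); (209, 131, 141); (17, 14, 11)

(289,135,256): 135²+256² = 83761 > 83521 = 289² → acute
(17,22,30): 17²+22² = 773 < 900 = 30² → obtuse
(209,131,141): 131²+141² = 37042 < 43681 = 209² → obtuse
(17,14,11): 11²+14² = 317 > 289 = 17² → acute
2 of the 4 are acute.

2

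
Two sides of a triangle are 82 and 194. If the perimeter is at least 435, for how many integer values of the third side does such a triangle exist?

Triangle inequality: 112 < x < 276. Perimeter ≥ 435 gives x ≥ 435 − 82 − 194 = 159.
So 159 ≤ x < 276; integers 159 through 275: 117 values.

117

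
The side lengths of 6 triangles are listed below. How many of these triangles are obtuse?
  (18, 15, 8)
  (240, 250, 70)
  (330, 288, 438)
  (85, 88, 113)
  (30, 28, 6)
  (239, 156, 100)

(18,15,8): 8²+15² = 289 < 324 = 18² → obtuse
(240,250,70): 70²+240² = 62500 = 250² → right
(330,288,438): 288²+330² = 191844 = 438² → right
(85,88,113): 85²+88² = 14969 > 12769 = 113² → acute
(30,28,6): 6²+28² = 820 < 900 = 30² → obtuse
(239,156,100): 100²+156² = 34336 < 57121 = 239² → obtuse
3 of the 6 are obtuse.

3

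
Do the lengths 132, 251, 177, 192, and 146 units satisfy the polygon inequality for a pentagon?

Yes

A pentagon exists iff every side is shorter than the sum of the others — equivalently, the longest side is less than the sum of the rest.
Longest side 251 < 647 (sum of the remaining 4), so yes.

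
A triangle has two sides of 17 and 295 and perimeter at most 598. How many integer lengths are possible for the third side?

Triangle inequality: 278 < x < 312. Perimeter ≤ 598 gives x ≤ 598 − 17 − 295 = 286.
So 278 < x ≤ 286; integers 279 through 286: 8 values.

8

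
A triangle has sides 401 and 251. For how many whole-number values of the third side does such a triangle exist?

The third side lies in the open interval (150, 652).
Integers from 151 to 651 inclusive: 651 − 151 + 1 = 501.

501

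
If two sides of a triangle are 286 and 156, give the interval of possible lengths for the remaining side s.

130 < s < 442

By the triangle inequality, s must be less than 286 + 156 = 442 and greater than |286 − 156| = 130.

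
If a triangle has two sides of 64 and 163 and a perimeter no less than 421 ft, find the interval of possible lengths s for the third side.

Triangle inequality alone gives 99 < s < 227.
The perimeter condition gives s ≥ 421 − 64 − 163 = 194.
Intersecting the two: 194 ≤ s < 227.

194 ≤ s < 227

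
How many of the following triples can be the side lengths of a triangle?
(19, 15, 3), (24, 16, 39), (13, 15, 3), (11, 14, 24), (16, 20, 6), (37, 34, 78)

(3,15,19): 3+15 ≤ 19 → not valid
(16,24,39): 16+24 > 39 → valid
(3,13,15): 3+13 > 15 → valid
(11,14,24): 11+14 > 24 → valid
(6,16,20): 6+16 > 20 → valid
(34,37,78): 34+37 ≤ 78 → not valid
4 of the 6 triples form a triangle.

4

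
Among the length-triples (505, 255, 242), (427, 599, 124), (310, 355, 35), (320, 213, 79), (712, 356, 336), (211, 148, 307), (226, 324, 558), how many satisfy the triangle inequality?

(242,255,505): 242+255 ≤ 505 → not valid
(124,427,599): 124+427 ≤ 599 → not valid
(35,310,355): 35+310 ≤ 355 → not valid
(79,213,320): 79+213 ≤ 320 → not valid
(336,356,712): 336+356 ≤ 712 → not valid
(148,211,307): 148+211 > 307 → valid
(226,324,558): 226+324 ≤ 558 → not valid
1 of the 7 triples forms a triangle.

1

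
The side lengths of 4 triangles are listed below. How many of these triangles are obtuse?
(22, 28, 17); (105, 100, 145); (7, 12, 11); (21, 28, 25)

(22,28,17): 17²+22² = 773 < 784 = 28² → obtuse
(105,100,145): 100²+105² = 21025 = 145² → right
(7,12,11): 7²+11² = 170 > 144 = 12² → acute
(21,28,25): 21²+25² = 1066 > 784 = 28² → acute
1 of the 4 is obtuse.

1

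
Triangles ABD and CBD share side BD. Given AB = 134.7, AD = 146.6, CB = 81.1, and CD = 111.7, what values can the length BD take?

30.6 < BD < 192.8

From triangle ABD: |134.7 − 146.6| < BD < 134.7 + 146.6, i.e. 11.9 < BD < 281.3.
From triangle CBD: 30.6 < BD < 192.8.
Both must hold, so BD lies in the intersection.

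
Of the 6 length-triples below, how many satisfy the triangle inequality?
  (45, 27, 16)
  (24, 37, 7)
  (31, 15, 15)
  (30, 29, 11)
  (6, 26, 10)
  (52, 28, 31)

2

(16,27,45): 16+27 ≤ 45 → not valid
(7,24,37): 7+24 ≤ 37 → not valid
(15,15,31): 15+15 ≤ 31 → not valid
(11,29,30): 11+29 > 30 → valid
(6,10,26): 6+10 ≤ 26 → not valid
(28,31,52): 28+31 > 52 → valid
2 of the 6 triples form a triangle.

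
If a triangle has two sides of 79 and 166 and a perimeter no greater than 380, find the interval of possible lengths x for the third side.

87 < x ≤ 135

Triangle inequality alone gives 87 < x < 245.
The perimeter condition gives x ≤ 380 − 79 − 166 = 135.
Intersecting the two: 87 < x ≤ 135.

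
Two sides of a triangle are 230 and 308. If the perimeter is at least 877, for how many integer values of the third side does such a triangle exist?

Triangle inequality: 78 < x < 538. Perimeter ≥ 877 gives x ≥ 877 − 230 − 308 = 339.
So 339 ≤ x < 538; integers 339 through 537: 199 values.

199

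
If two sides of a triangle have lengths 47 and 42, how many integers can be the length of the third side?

The third side lies in the open interval (5, 89).
Integers from 6 to 88 inclusive: 88 − 6 + 1 = 83.

83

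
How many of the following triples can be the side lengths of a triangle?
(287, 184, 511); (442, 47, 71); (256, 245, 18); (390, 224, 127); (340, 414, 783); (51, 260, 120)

(184,287,511): 184+287 ≤ 511 → not valid
(47,71,442): 47+71 ≤ 442 → not valid
(18,245,256): 18+245 > 256 → valid
(127,224,390): 127+224 ≤ 390 → not valid
(340,414,783): 340+414 ≤ 783 → not valid
(51,120,260): 51+120 ≤ 260 → not valid
1 of the 6 triples forms a triangle.

1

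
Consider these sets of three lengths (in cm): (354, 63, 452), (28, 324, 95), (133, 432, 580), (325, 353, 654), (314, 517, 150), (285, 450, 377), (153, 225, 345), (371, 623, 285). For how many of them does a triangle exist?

4

(63,354,452): 63+354 ≤ 452 → not valid
(28,95,324): 28+95 ≤ 324 → not valid
(133,432,580): 133+432 ≤ 580 → not valid
(325,353,654): 325+353 > 654 → valid
(150,314,517): 150+314 ≤ 517 → not valid
(285,377,450): 285+377 > 450 → valid
(153,225,345): 153+225 > 345 → valid
(285,371,623): 285+371 > 623 → valid
4 of the 8 triples form a triangle.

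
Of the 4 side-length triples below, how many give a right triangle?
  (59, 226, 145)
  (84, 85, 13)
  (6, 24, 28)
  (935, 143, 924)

2

(59,226,145): 59+145 ≤ 226, not a triangle
(84,85,13): 13²+84² = 7225 = 85² → right
(6,24,28): 6²+24² = 612 < 784 = 28² → obtuse
(935,143,924): 143²+924² = 874225 = 935² → right
2 of the 4 are right.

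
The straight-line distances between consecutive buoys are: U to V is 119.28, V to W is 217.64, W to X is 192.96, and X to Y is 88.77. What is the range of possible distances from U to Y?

0 ≤ UY ≤ 618.65

The maximum is all hops collinear in one direction: 119.28 + 217.64 + 192.96 + 88.77 = 618.65.
The longest hop is 217.64; the others sum to 401.01. Since 217.64 ≤ 401.01, the path can fold back on itself completely, so the minimum distance is 0.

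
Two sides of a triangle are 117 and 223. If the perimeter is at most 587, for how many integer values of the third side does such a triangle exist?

141

Triangle inequality: 106 < x < 340. Perimeter ≤ 587 gives x ≤ 587 − 117 − 223 = 247.
So 106 < x ≤ 247; integers 107 through 247: 141 values.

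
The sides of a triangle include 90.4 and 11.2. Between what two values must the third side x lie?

79.2 < x < 101.6

By the triangle inequality, x must be less than 90.4 + 11.2 = 101.6 and greater than |90.4 − 11.2| = 79.2.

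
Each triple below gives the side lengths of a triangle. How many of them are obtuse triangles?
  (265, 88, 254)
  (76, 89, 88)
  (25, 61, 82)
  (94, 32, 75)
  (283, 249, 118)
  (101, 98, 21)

4

(265,88,254): 88²+254² = 72260 > 70225 = 265² → acute
(76,89,88): 76²+88² = 13520 > 7921 = 89² → acute
(25,61,82): 25²+61² = 4346 < 6724 = 82² → obtuse
(94,32,75): 32²+75² = 6649 < 8836 = 94² → obtuse
(283,249,118): 118²+249² = 75925 < 80089 = 283² → obtuse
(101,98,21): 21²+98² = 10045 < 10201 = 101² → obtuse
4 of the 6 are obtuse.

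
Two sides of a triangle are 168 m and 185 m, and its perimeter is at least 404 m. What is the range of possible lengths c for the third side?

Triangle inequality alone gives 17 < c < 353.
The perimeter condition gives c ≥ 404 − 168 − 185 = 51.
Intersecting the two: 51 ≤ c < 353.

51 ≤ c < 353 m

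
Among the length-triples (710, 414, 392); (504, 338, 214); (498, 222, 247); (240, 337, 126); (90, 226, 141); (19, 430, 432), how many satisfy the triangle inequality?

5

(392,414,710): 392+414 > 710 → valid
(214,338,504): 214+338 > 504 → valid
(222,247,498): 222+247 ≤ 498 → not valid
(126,240,337): 126+240 > 337 → valid
(90,141,226): 90+141 > 226 → valid
(19,430,432): 19+430 > 432 → valid
5 of the 6 triples form a triangle.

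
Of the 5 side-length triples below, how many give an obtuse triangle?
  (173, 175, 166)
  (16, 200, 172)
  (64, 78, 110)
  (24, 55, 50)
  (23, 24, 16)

1

(173,175,166): 166²+173² = 57485 > 30625 = 175² → acute
(16,200,172): 16+172 ≤ 200, not a triangle
(64,78,110): 64²+78² = 10180 < 12100 = 110² → obtuse
(24,55,50): 24²+50² = 3076 > 3025 = 55² → acute
(23,24,16): 16²+23² = 785 > 576 = 24² → acute
1 of the 5 is obtuse.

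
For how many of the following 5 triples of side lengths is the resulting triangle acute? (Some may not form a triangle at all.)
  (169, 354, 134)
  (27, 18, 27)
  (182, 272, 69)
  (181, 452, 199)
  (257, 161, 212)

2

(169,354,134): 134+169 ≤ 354, not a triangle
(27,18,27): 18²+27² = 1053 > 729 = 27² → acute
(182,272,69): 69+182 ≤ 272, not a triangle
(181,452,199): 181+199 ≤ 452, not a triangle
(257,161,212): 161²+212² = 70865 > 66049 = 257² → acute
2 of the 5 are acute.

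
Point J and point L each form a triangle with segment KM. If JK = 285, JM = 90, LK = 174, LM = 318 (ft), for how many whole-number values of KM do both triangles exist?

179

From triangle JKM: 195 < KM < 375.
From triangle LKM: 144 < KM < 492.
Intersection: 195 < KM < 375, so integers 196 through 374: 179 values.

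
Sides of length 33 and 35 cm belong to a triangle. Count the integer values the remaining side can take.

The third side lies in the open interval (2, 68).
Integers from 3 to 67 inclusive: 67 − 3 + 1 = 65.

65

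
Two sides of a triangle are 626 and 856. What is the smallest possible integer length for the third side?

The third side must be strictly greater than |626 − 856| = 230.
The smallest integer above 230 is 231.

231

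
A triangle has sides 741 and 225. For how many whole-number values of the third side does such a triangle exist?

The third side lies in the open interval (516, 966).
Integers from 517 to 965 inclusive: 965 − 517 + 1 = 449.

449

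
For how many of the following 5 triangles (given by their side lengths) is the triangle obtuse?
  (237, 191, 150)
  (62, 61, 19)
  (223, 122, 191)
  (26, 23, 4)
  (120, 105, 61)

1

(237,191,150): 150²+191² = 58981 > 56169 = 237² → acute
(62,61,19): 19²+61² = 4082 > 3844 = 62² → acute
(223,122,191): 122²+191² = 51365 > 49729 = 223² → acute
(26,23,4): 4²+23² = 545 < 676 = 26² → obtuse
(120,105,61): 61²+105² = 14746 > 14400 = 120² → acute
1 of the 5 is obtuse.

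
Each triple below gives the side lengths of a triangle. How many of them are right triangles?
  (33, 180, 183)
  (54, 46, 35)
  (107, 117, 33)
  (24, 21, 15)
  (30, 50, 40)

2

(33,180,183): 33²+180² = 33489 = 183² → right
(54,46,35): 35²+46² = 3341 > 2916 = 54² → acute
(107,117,33): 33²+107² = 12538 < 13689 = 117² → obtuse
(24,21,15): 15²+21² = 666 > 576 = 24² → acute
(30,50,40): 30²+40² = 2500 = 50² → right
2 of the 5 are right.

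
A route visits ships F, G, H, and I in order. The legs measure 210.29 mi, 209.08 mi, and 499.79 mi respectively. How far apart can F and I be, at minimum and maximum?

The maximum is all hops collinear in one direction: 210.29 + 209.08 + 499.79 = 919.16.
The longest hop is 499.79; the others sum to 419.37. Folding the others back against it leaves at least 499.79 − 419.37 = 80.42.

80.42 ≤ FI ≤ 919.16 mi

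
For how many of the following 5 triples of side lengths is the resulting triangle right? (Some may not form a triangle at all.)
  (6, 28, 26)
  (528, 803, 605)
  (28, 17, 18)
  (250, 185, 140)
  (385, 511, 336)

2

(6,28,26): 6²+26² = 712 < 784 = 28² → obtuse
(528,803,605): 528²+605² = 644809 = 803² → right
(28,17,18): 17²+18² = 613 < 784 = 28² → obtuse
(250,185,140): 140²+185² = 53825 < 62500 = 250² → obtuse
(385,511,336): 336²+385² = 261121 = 511² → right
2 of the 5 are right.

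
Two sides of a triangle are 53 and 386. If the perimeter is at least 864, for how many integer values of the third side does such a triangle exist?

Triangle inequality: 333 < x < 439. Perimeter ≥ 864 gives x ≥ 864 − 53 − 386 = 425.
So 425 ≤ x < 439; integers 425 through 438: 14 values.

14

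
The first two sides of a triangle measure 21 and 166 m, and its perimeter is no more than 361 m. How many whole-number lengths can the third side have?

29

Triangle inequality: 145 < x < 187. Perimeter ≤ 361 gives x ≤ 361 − 21 − 166 = 174.
So 145 < x ≤ 174; integers 146 through 174: 29 values.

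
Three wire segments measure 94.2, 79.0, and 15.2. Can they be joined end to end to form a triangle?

No

The two shorter sides sum to 94.2, exactly equal to the longest side 94.2.
That gives only a degenerate (flat) triangle — the inequality must be strict.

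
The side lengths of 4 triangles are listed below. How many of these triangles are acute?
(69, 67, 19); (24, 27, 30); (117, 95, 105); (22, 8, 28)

(69,67,19): 19²+67² = 4850 > 4761 = 69² → acute
(24,27,30): 24²+27² = 1305 > 900 = 30² → acute
(117,95,105): 95²+105² = 20050 > 13689 = 117² → acute
(22,8,28): 8²+22² = 548 < 784 = 28² → obtuse
3 of the 4 are acute.

3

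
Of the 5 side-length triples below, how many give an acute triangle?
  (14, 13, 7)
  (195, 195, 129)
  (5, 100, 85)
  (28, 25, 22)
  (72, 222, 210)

(14,13,7): 7²+13² = 218 > 196 = 14² → acute
(195,195,129): 129²+195² = 54666 > 38025 = 195² → acute
(5,100,85): 5+85 ≤ 100, not a triangle
(28,25,22): 22²+25² = 1109 > 784 = 28² → acute
(72,222,210): 72²+210² = 49284 = 222² → right
3 of the 5 are acute.

3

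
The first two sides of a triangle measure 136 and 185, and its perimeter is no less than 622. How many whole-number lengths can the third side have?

20

Triangle inequality: 49 < x < 321. Perimeter ≥ 622 gives x ≥ 622 − 136 − 185 = 301.
So 301 ≤ x < 321; integers 301 through 320: 20 values.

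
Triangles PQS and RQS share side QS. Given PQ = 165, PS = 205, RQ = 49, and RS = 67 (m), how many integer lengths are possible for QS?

From triangle PQS: 40 < QS < 370.
From triangle RQS: 18 < QS < 116.
Intersection: 40 < QS < 116, so integers 41 through 115: 75 values.

75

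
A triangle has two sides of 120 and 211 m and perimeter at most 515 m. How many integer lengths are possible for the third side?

Triangle inequality: 91 < x < 331. Perimeter ≤ 515 gives x ≤ 515 − 120 − 211 = 184.
So 91 < x ≤ 184; integers 92 through 184: 93 values.

93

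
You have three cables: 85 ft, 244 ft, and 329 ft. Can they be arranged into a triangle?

No

The two shorter sides sum to 329, exactly equal to the longest side 329.
That gives only a degenerate (flat) triangle — the inequality must be strict.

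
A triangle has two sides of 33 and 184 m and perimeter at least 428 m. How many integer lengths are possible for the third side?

Triangle inequality: 151 < x < 217. Perimeter ≥ 428 gives x ≥ 428 − 33 − 184 = 211.
So 211 ≤ x < 217; integers 211 through 216: 6 values.

6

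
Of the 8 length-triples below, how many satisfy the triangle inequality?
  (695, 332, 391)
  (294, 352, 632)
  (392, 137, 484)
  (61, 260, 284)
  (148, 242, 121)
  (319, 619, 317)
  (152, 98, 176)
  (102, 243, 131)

(332,391,695): 332+391 > 695 → valid
(294,352,632): 294+352 > 632 → valid
(137,392,484): 137+392 > 484 → valid
(61,260,284): 61+260 > 284 → valid
(121,148,242): 121+148 > 242 → valid
(317,319,619): 317+319 > 619 → valid
(98,152,176): 98+152 > 176 → valid
(102,131,243): 102+131 ≤ 243 → not valid
7 of the 8 triples form a triangle.

7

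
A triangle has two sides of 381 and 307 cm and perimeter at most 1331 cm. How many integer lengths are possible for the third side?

Triangle inequality: 74 < x < 688. Perimeter ≤ 1331 gives x ≤ 1331 − 381 − 307 = 643.
So 74 < x ≤ 643; integers 75 through 643: 569 values.

569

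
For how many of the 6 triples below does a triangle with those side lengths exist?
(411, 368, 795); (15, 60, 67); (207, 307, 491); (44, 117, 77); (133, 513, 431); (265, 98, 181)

5

(368,411,795): 368+411 ≤ 795 → not valid
(15,60,67): 15+60 > 67 → valid
(207,307,491): 207+307 > 491 → valid
(44,77,117): 44+77 > 117 → valid
(133,431,513): 133+431 > 513 → valid
(98,181,265): 98+181 > 265 → valid
5 of the 6 triples form a triangle.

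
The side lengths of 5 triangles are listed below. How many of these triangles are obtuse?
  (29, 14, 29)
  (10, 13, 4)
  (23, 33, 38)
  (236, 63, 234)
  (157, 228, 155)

(29,14,29): 14²+29² = 1037 > 841 = 29² → acute
(10,13,4): 4²+10² = 116 < 169 = 13² → obtuse
(23,33,38): 23²+33² = 1618 > 1444 = 38² → acute
(236,63,234): 63²+234² = 58725 > 55696 = 236² → acute
(157,228,155): 155²+157² = 48674 < 51984 = 228² → obtuse
2 of the 5 are obtuse.

2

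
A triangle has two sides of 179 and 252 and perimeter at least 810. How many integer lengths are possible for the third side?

52

Triangle inequality: 73 < x < 431. Perimeter ≥ 810 gives x ≥ 810 − 179 − 252 = 379.
So 379 ≤ x < 431; integers 379 through 430: 52 values.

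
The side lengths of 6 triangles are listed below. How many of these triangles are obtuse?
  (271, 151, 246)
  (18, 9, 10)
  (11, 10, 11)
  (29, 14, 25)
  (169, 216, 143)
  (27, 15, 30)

(271,151,246): 151²+246² = 83317 > 73441 = 271² → acute
(18,9,10): 9²+10² = 181 < 324 = 18² → obtuse
(11,10,11): 10²+11² = 221 > 121 = 11² → acute
(29,14,25): 14²+25² = 821 < 841 = 29² → obtuse
(169,216,143): 143²+169² = 49010 > 46656 = 216² → acute
(27,15,30): 15²+27² = 954 > 900 = 30² → acute
2 of the 6 are obtuse.

2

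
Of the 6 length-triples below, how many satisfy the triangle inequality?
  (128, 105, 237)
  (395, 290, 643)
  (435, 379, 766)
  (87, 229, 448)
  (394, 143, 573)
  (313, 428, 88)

(105,128,237): 105+128 ≤ 237 → not valid
(290,395,643): 290+395 > 643 → valid
(379,435,766): 379+435 > 766 → valid
(87,229,448): 87+229 ≤ 448 → not valid
(143,394,573): 143+394 ≤ 573 → not valid
(88,313,428): 88+313 ≤ 428 → not valid
2 of the 6 triples form a triangle.

2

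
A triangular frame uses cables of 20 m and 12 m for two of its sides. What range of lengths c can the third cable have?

8 < c < 32

By the triangle inequality, c must be less than 20 + 12 = 32 and greater than |20 − 12| = 8.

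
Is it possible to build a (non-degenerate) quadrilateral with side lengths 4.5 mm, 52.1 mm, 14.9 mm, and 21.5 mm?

For a quadrilateral, each side must be shorter than the sum of the others.
Here the longest side is 52.1, but the remaining 3 sides sum to only 40.9.

No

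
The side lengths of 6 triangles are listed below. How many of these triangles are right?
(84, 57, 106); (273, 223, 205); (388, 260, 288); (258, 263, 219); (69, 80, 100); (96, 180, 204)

(84,57,106): 57²+84² = 10305 < 11236 = 106² → obtuse
(273,223,205): 205²+223² = 91754 > 74529 = 273² → acute
(388,260,288): 260²+288² = 150544 = 388² → right
(258,263,219): 219²+258² = 114525 > 69169 = 263² → acute
(69,80,100): 69²+80² = 11161 > 10000 = 100² → acute
(96,180,204): 96²+180² = 41616 = 204² → right
2 of the 6 are right.

2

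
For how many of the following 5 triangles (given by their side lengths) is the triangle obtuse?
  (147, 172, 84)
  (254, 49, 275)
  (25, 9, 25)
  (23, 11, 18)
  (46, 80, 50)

(147,172,84): 84²+147² = 28665 < 29584 = 172² → obtuse
(254,49,275): 49²+254² = 66917 < 75625 = 275² → obtuse
(25,9,25): 9²+25² = 706 > 625 = 25² → acute
(23,11,18): 11²+18² = 445 < 529 = 23² → obtuse
(46,80,50): 46²+50² = 4616 < 6400 = 80² → obtuse
4 of the 5 are obtuse.

4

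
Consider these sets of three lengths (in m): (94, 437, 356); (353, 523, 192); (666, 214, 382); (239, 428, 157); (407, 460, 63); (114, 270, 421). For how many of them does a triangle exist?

(94,356,437): 94+356 > 437 → valid
(192,353,523): 192+353 > 523 → valid
(214,382,666): 214+382 ≤ 666 → not valid
(157,239,428): 157+239 ≤ 428 → not valid
(63,407,460): 63+407 > 460 → valid
(114,270,421): 114+270 ≤ 421 → not valid
3 of the 6 triples form a triangle.

3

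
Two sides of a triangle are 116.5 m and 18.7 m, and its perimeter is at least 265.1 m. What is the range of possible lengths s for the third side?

Triangle inequality alone gives 97.8 < s < 135.2.
The perimeter condition gives s ≥ 265.1 − 116.5 − 18.7 = 129.9.
Intersecting the two: 129.9 ≤ s < 135.2.

129.9 ≤ s < 135.2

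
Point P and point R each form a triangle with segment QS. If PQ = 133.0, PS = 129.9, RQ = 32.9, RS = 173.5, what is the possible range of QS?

140.6 < QS < 206.4

From triangle PQS: |133.0 − 129.9| < QS < 133.0 + 129.9, i.e. 3.1 < QS < 262.9.
From triangle RQS: 140.6 < QS < 206.4.
Both must hold, so QS lies in the intersection.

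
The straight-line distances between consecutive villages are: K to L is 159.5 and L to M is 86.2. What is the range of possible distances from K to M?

By the triangle inequality, |159.5 − 86.2| ≤ KM ≤ 159.5 + 86.2.

73.3 ≤ KM ≤ 245.7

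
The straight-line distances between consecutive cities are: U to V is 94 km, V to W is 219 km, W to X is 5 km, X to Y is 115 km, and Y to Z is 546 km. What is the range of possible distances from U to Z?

The maximum is all hops collinear in one direction: 94 + 219 + 5 + 115 + 546 = 979.
The longest hop is 546; the others sum to 433. Folding the others back against it leaves at least 546 − 433 = 113.

113 ≤ UZ ≤ 979 km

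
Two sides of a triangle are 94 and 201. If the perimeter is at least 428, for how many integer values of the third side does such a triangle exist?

Triangle inequality: 107 < x < 295. Perimeter ≥ 428 gives x ≥ 428 − 94 − 201 = 133.
So 133 ≤ x < 295; integers 133 through 294: 162 values.

162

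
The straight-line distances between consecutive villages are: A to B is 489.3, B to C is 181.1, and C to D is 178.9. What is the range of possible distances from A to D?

129.3 ≤ AD ≤ 849.3

The maximum is all hops collinear in one direction: 489.3 + 181.1 + 178.9 = 849.3.
The longest hop is 489.3; the others sum to 360.0. Folding the others back against it leaves at least 489.3 − 360.0 = 129.3.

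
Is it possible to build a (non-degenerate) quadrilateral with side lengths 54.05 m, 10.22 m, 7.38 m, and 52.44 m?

Yes

A quadrilateral exists iff every side is shorter than the sum of the others — equivalently, the longest side is less than the sum of the rest.
Longest side 54.05 < 70.04 (sum of the remaining 3), so yes.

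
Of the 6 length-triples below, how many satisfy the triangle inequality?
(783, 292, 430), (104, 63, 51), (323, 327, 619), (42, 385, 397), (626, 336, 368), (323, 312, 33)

5

(292,430,783): 292+430 ≤ 783 → not valid
(51,63,104): 51+63 > 104 → valid
(323,327,619): 323+327 > 619 → valid
(42,385,397): 42+385 > 397 → valid
(336,368,626): 336+368 > 626 → valid
(33,312,323): 33+312 > 323 → valid
5 of the 6 triples form a triangle.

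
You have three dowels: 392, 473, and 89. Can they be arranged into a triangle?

The longest side is 473, and the other two sum to 481.
Since 481 > 473, the triangle inequality holds.

Yes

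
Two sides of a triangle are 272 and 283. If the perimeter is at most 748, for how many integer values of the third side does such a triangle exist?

Triangle inequality: 11 < x < 555. Perimeter ≤ 748 gives x ≤ 748 − 272 − 283 = 193.
So 11 < x ≤ 193; integers 12 through 193: 182 values.

182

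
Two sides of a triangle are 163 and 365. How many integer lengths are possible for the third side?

The third side lies in the open interval (202, 528).
Integers from 203 to 527 inclusive: 527 − 203 + 1 = 325.

325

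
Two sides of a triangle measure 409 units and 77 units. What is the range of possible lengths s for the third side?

332 < s < 486 (units)

By the triangle inequality, s must be less than 409 + 77 = 486 and greater than |409 − 77| = 332.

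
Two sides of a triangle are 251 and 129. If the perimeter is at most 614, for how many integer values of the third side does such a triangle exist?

112

Triangle inequality: 122 < x < 380. Perimeter ≤ 614 gives x ≤ 614 − 251 − 129 = 234.
So 122 < x ≤ 234; integers 123 through 234: 112 values.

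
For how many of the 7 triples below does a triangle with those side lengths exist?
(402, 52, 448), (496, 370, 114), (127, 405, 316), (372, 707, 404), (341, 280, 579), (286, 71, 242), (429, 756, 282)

(52,402,448): 52+402 > 448 → valid
(114,370,496): 114+370 ≤ 496 → not valid
(127,316,405): 127+316 > 405 → valid
(372,404,707): 372+404 > 707 → valid
(280,341,579): 280+341 > 579 → valid
(71,242,286): 71+242 > 286 → valid
(282,429,756): 282+429 ≤ 756 → not valid
5 of the 7 triples form a triangle.

5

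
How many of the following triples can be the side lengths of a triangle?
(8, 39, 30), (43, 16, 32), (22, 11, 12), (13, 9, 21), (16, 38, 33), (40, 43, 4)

(8,30,39): 8+30 ≤ 39 → not valid
(16,32,43): 16+32 > 43 → valid
(11,12,22): 11+12 > 22 → valid
(9,13,21): 9+13 > 21 → valid
(16,33,38): 16+33 > 38 → valid
(4,40,43): 4+40 > 43 → valid
5 of the 6 triples form a triangle.

5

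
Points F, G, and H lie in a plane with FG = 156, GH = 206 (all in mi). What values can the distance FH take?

50 ≤ FH ≤ 362 mi

By the triangle inequality, |156 − 206| ≤ FH ≤ 156 + 206.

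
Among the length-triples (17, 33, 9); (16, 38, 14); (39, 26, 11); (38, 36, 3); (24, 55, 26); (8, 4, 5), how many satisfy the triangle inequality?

2

(9,17,33): 9+17 ≤ 33 → not valid
(14,16,38): 14+16 ≤ 38 → not valid
(11,26,39): 11+26 ≤ 39 → not valid
(3,36,38): 3+36 > 38 → valid
(24,26,55): 24+26 ≤ 55 → not valid
(4,5,8): 4+5 > 8 → valid
2 of the 6 triples form a triangle.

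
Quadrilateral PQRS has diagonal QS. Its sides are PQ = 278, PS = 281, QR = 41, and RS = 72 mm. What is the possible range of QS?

31 < QS < 113

From triangle PQS: |278 − 281| < QS < 278 + 281, i.e. 3 < QS < 559.
From triangle RQS: 31 < QS < 113.
Both must hold, so QS lies in the intersection.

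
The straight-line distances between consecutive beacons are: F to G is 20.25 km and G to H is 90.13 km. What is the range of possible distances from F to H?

69.88 ≤ FH ≤ 110.38 km

By the triangle inequality, |20.25 − 90.13| ≤ FH ≤ 20.25 + 90.13.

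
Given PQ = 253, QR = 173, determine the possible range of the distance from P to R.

80 ≤ PR ≤ 426

By the triangle inequality, |253 − 173| ≤ PR ≤ 253 + 173.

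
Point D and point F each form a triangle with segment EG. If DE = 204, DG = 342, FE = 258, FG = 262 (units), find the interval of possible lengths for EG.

138 < EG < 520

From triangle DEG: |204 − 342| < EG < 204 + 342, i.e. 138 < EG < 546.
From triangle FEG: 4 < EG < 520.
Both must hold, so EG lies in the intersection.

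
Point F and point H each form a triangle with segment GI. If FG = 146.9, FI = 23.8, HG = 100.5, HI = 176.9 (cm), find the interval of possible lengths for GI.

123.1 < GI < 170.7

From triangle FGI: |146.9 − 23.8| < GI < 146.9 + 23.8, i.e. 123.1 < GI < 170.7.
From triangle HGI: 76.4 < GI < 277.4.
Both must hold, so GI lies in the intersection.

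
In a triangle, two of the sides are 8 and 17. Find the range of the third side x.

9 < x < 25

By the triangle inequality, x must be less than 8 + 17 = 25 and greater than |8 − 17| = 9.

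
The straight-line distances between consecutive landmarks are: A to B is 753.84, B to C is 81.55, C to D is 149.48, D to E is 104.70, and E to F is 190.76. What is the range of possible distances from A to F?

The maximum is all hops collinear in one direction: 753.84 + 81.55 + 149.48 + 104.70 + 190.76 = 1280.33.
The longest hop is 753.84; the others sum to 526.49. Folding the others back against it leaves at least 753.84 − 526.49 = 227.35.

227.35 ≤ AF ≤ 1280.33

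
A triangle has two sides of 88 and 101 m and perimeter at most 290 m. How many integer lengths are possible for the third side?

Triangle inequality: 13 < x < 189. Perimeter ≤ 290 gives x ≤ 290 − 88 − 101 = 101.
So 13 < x ≤ 101; integers 14 through 101: 88 values.

88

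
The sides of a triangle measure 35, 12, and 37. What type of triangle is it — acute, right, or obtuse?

Compare the square of the longest side to the sum of squares of the other two: 12² + 35² = 1369 = 37².

right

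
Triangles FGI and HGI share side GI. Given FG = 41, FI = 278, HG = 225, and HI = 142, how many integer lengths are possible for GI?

81

From triangle FGI: 237 < GI < 319.
From triangle HGI: 83 < GI < 367.
Intersection: 237 < GI < 319, so integers 238 through 318: 81 values.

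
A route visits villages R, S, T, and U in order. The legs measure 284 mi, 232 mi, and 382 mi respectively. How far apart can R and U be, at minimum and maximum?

0 ≤ RU ≤ 898 mi

The maximum is all hops collinear in one direction: 284 + 232 + 382 = 898.
The longest hop is 382; the others sum to 516. Since 382 ≤ 516, the path can fold back on itself completely, so the minimum distance is 0.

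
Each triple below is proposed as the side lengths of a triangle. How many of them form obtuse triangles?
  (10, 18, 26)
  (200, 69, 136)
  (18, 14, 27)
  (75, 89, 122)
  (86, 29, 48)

(10,18,26): 10²+18² = 424 < 676 = 26² → obtuse
(200,69,136): 69²+136² = 23257 < 40000 = 200² → obtuse
(18,14,27): 14²+18² = 520 < 729 = 27² → obtuse
(75,89,122): 75²+89² = 13546 < 14884 = 122² → obtuse
(86,29,48): 29+48 ≤ 86, not a triangle
4 of the 5 are obtuse.

4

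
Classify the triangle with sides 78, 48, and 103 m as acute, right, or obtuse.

Compare the square of the longest side to the sum of squares of the other two: 48² + 78² = 8388 < 10609 = 103².

obtuse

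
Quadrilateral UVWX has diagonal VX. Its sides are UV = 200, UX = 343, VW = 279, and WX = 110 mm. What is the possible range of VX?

From triangle UVX: |200 − 343| < VX < 200 + 343, i.e. 143 < VX < 543.
From triangle WVX: 169 < VX < 389.
Both must hold, so VX lies in the intersection.

169 < VX < 389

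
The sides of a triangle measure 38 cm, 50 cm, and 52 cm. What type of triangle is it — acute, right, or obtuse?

Compare the square of the longest side to the sum of squares of the other two: 38² + 50² = 3944 > 2704 = 52².

acute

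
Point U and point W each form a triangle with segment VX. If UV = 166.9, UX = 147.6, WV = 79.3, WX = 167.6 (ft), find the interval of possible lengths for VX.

88.3 < VX < 246.9

From triangle UVX: |166.9 − 147.6| < VX < 166.9 + 147.6, i.e. 19.3 < VX < 314.5.
From triangle WVX: 88.3 < VX < 246.9.
Both must hold, so VX lies in the intersection.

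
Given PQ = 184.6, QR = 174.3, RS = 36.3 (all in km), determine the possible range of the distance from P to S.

The maximum is all hops collinear in one direction: 184.6 + 174.3 + 36.3 = 395.2.
The longest hop is 184.6; the others sum to 210.6. Since 184.6 ≤ 210.6, the path can fold back on itself completely, so the minimum distance is 0.

0 ≤ PS ≤ 395.2 km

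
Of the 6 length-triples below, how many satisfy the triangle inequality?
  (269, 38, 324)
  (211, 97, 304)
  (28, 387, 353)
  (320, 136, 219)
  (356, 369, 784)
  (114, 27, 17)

(38,269,324): 38+269 ≤ 324 → not valid
(97,211,304): 97+211 > 304 → valid
(28,353,387): 28+353 ≤ 387 → not valid
(136,219,320): 136+219 > 320 → valid
(356,369,784): 356+369 ≤ 784 → not valid
(17,27,114): 17+27 ≤ 114 → not valid
2 of the 6 triples form a triangle.

2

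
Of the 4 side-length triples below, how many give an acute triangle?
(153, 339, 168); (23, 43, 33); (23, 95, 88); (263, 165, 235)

1

(153,339,168): 153+168 ≤ 339, not a triangle
(23,43,33): 23²+33² = 1618 < 1849 = 43² → obtuse
(23,95,88): 23²+88² = 8273 < 9025 = 95² → obtuse
(263,165,235): 165²+235² = 82450 > 69169 = 263² → acute
1 of the 4 is acute.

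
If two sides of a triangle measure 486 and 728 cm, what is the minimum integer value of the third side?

243

The third side must be strictly greater than |486 − 728| = 242.
The smallest integer above 242 is 243.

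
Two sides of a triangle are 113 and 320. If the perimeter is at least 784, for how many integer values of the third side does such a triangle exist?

82

Triangle inequality: 207 < x < 433. Perimeter ≥ 784 gives x ≥ 784 − 113 − 320 = 351.
So 351 ≤ x < 433; integers 351 through 432: 82 values.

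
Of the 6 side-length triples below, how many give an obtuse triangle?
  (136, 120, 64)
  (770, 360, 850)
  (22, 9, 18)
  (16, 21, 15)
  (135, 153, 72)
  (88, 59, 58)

(136,120,64): 64²+120² = 18496 = 136² → right
(770,360,850): 360²+770² = 722500 = 850² → right
(22,9,18): 9²+18² = 405 < 484 = 22² → obtuse
(16,21,15): 15²+16² = 481 > 441 = 21² → acute
(135,153,72): 72²+135² = 23409 = 153² → right
(88,59,58): 58²+59² = 6845 < 7744 = 88² → obtuse
2 of the 6 are obtuse.

2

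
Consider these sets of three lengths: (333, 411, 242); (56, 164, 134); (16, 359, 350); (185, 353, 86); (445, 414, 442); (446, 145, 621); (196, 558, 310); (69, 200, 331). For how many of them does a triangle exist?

4

(242,333,411): 242+333 > 411 → valid
(56,134,164): 56+134 > 164 → valid
(16,350,359): 16+350 > 359 → valid
(86,185,353): 86+185 ≤ 353 → not valid
(414,442,445): 414+442 > 445 → valid
(145,446,621): 145+446 ≤ 621 → not valid
(196,310,558): 196+310 ≤ 558 → not valid
(69,200,331): 69+200 ≤ 331 → not valid
4 of the 8 triples form a triangle.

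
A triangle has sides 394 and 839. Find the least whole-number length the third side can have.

446

The third side must be strictly greater than |394 − 839| = 445.
The smallest integer above 445 is 446.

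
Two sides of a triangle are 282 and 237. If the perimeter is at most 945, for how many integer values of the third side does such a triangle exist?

Triangle inequality: 45 < x < 519. Perimeter ≤ 945 gives x ≤ 945 − 282 − 237 = 426.
So 45 < x ≤ 426; integers 46 through 426: 381 values.

381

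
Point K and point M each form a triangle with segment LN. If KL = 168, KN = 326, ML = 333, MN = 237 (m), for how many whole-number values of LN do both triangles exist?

335

From triangle KLN: 158 < LN < 494.
From triangle MLN: 96 < LN < 570.
Intersection: 158 < LN < 494, so integers 159 through 493: 335 values.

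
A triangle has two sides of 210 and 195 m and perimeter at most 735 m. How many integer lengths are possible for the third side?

Triangle inequality: 15 < x < 405. Perimeter ≤ 735 gives x ≤ 735 − 210 − 195 = 330.
So 15 < x ≤ 330; integers 16 through 330: 315 values.

315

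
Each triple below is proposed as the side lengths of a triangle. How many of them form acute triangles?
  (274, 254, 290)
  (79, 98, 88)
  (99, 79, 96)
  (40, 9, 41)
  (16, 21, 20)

(274,254,290): 254²+274² = 139592 > 84100 = 290² → acute
(79,98,88): 79²+88² = 13985 > 9604 = 98² → acute
(99,79,96): 79²+96² = 15457 > 9801 = 99² → acute
(40,9,41): 9²+40² = 1681 = 41² → right
(16,21,20): 16²+20² = 656 > 441 = 21² → acute
4 of the 5 are acute.

4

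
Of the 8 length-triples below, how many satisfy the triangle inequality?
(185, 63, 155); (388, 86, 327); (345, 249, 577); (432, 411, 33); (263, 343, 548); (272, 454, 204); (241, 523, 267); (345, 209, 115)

(63,155,185): 63+155 > 185 → valid
(86,327,388): 86+327 > 388 → valid
(249,345,577): 249+345 > 577 → valid
(33,411,432): 33+411 > 432 → valid
(263,343,548): 263+343 > 548 → valid
(204,272,454): 204+272 > 454 → valid
(241,267,523): 241+267 ≤ 523 → not valid
(115,209,345): 115+209 ≤ 345 → not valid
6 of the 8 triples form a triangle.

6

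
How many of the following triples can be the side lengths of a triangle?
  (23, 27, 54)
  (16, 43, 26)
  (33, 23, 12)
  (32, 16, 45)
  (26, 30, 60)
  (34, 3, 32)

3

(23,27,54): 23+27 ≤ 54 → not valid
(16,26,43): 16+26 ≤ 43 → not valid
(12,23,33): 12+23 > 33 → valid
(16,32,45): 16+32 > 45 → valid
(26,30,60): 26+30 ≤ 60 → not valid
(3,32,34): 3+32 > 34 → valid
3 of the 6 triples form a triangle.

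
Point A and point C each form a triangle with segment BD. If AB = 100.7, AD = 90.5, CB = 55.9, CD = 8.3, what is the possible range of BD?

From triangle ABD: |100.7 − 90.5| < BD < 100.7 + 90.5, i.e. 10.2 < BD < 191.2.
From triangle CBD: 47.6 < BD < 64.2.
Both must hold, so BD lies in the intersection.

47.6 < BD < 64.2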